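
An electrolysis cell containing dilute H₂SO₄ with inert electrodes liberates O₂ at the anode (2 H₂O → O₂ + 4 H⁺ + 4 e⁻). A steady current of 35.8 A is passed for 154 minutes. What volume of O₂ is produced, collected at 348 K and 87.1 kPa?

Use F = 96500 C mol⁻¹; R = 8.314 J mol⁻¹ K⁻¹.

28.5 L

Q = I·t = 35.80 A × 9240.0 s = 330800 C.
n(e⁻) = Q/F = 330800 / 96500 = 3.428 mol.
4 electrons are transferred per O₂ molecule, so n(O₂) = 3.428 / 4 = 0.8570 mol.
V = nRT/P = (0.8570 × 8.314 × 348) / (87.1 × 10³ Pa) = 0.0285 m³ = 28.5 L.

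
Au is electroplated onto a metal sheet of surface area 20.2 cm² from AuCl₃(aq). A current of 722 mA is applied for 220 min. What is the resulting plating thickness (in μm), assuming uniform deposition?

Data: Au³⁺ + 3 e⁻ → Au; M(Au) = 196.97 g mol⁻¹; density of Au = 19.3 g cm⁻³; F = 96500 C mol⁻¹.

Q = I·t = 0.7220 × 13200 = 9530 C; n(e⁻) = 0.09876 mol.
n(Au) = n(e⁻)/3 = 0.03292 mol, so m = 0.03292 × 196.97 = 6.484 g.
Volume = m/ρ = 6.484 / 19.3 = 0.3360 cm³.
Thickness = V/A = 0.3360 / 20.2 = 0.0166 cm = 166 μm.

166 μm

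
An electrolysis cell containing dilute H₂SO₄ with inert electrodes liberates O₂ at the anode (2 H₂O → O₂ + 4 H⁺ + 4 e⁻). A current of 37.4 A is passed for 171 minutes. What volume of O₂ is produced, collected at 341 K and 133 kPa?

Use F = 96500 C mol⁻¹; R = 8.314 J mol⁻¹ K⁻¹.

21.2 L

Q = I·t = 37.40 A × 10260 s = 383700 C.
n(e⁻) = Q/F = 383700 / 96500 = 3.976 mol.
4 electrons are transferred per O₂ molecule, so n(O₂) = 3.976 / 4 = 0.9941 mol.
V = nRT/P = (0.9941 × 8.314 × 341) / (133 × 10³ Pa) = 0.0212 m³ = 21.2 L.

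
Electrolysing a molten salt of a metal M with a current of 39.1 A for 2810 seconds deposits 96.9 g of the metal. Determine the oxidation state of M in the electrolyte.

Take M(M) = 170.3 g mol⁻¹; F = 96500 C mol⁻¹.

Q = I·t = 39.10 A × 2810.0 s = 109900 C, so n(e⁻) = 109900/96500 = 1.139 mol.
n(M) deposited = 96.9 / 170.3 = 0.5690 mol.
Electrons per atom = n(e⁻)/n(M) = 1.139 / 0.5690 = 2.00 ≈ 2, so the ion is M²⁺.

+2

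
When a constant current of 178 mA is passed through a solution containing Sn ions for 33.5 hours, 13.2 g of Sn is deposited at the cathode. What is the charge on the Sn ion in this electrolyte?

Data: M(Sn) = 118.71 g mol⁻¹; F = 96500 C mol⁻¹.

Q = I·t = 0.1780 A × 120600 s = 21470 C, so n(e⁻) = 21470/96500 = 0.2225 mol.
n(Sn) deposited = 13.2 / 118.71 = 0.1112 mol.
Electrons per atom = n(e⁻)/n(Sn) = 0.2225 / 0.1112 = 2.00 ≈ 2, so the ion is Sn²⁺.

+2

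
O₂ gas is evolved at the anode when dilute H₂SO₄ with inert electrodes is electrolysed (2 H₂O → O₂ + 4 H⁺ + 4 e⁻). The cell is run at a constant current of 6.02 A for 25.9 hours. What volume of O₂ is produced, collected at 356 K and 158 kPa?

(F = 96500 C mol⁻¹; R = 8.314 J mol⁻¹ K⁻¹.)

27.2 L

Q = I·t = 6.020 A × 93240 s = 561300 C.
n(e⁻) = Q/F = 561300 / 96500 = 5.817 mol.
4 electrons are transferred per O₂ molecule, so n(O₂) = 5.817 / 4 = 1.454 mol.
V = nRT/P = (1.454 × 8.314 × 356) / (158 × 10³ Pa) = 0.0272 m³ = 27.2 L.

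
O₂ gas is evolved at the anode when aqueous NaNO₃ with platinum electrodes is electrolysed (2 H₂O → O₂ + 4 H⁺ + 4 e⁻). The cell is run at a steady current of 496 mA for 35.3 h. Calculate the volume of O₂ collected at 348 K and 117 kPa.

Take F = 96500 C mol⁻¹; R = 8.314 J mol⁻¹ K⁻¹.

4.04 L

Q = I·t = 0.4960 A × 127080 s = 63030 C.
n(e⁻) = Q/F = 63030 / 96500 = 0.6532 mol.
4 electrons are transferred per O₂ molecule, so n(O₂) = 0.6532 / 4 = 0.1633 mol.
V = nRT/P = (0.1633 × 8.314 × 348) / (117 × 10³ Pa) = 0.00404 m³ = 4.04 L.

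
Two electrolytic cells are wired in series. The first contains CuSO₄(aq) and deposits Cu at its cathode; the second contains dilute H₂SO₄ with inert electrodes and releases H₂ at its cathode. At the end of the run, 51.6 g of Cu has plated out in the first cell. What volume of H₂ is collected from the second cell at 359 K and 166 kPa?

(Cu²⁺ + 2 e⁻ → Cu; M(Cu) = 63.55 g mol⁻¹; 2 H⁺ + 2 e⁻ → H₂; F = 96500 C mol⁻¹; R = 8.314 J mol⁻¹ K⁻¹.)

14.6 L

n(Cu) = 51.6 / 63.55 = 0.8120 mol, so n(e⁻) = 2 × 0.8120 = 1.624 mol.
The cells are in series, so the same 1.624 mol of electrons passes through the second cell.
2 H⁺ + 2 e⁻ → H₂ — 2 mol e⁻ per mol H₂, so n(H₂) = 1.624/2 = 0.8120 mol.
V = nRT/P = (0.8120 × 8.314 × 359) / (166 × 10³) = 0.0146 m³ = 14.6 L.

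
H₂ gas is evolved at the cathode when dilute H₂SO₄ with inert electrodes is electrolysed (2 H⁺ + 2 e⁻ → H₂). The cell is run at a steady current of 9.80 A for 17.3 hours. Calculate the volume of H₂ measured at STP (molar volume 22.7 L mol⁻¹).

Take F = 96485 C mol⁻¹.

Q = I·t = 9.800 A × 62280 s = 610300 C.
n(e⁻) = Q/F = 610300 / 96485 = 6.326 mol.
2 electrons are transferred per H₂ molecule, so n(H₂) = 6.326 / 2 = 3.163 mol.
V = n × V_m = 3.163 × 22.7 = 71.8 L.

71.8 L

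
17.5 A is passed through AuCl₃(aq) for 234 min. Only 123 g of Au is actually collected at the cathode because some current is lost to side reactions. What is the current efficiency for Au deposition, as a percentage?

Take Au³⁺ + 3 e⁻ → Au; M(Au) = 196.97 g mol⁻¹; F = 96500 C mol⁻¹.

73.6 %

Q = I·t = 17.50 × 14040 = 245700 C; n(e⁻) = 245700/96500 = 2.546 mol.
Theoretical n(Au) = n(e⁻)/3 = 0.8487 mol, i.e. m_theo = 0.8487 × 196.97 = 167.2 g.
Efficiency = m_actual / m_theo = 123 / 167.2 = 73.6 %.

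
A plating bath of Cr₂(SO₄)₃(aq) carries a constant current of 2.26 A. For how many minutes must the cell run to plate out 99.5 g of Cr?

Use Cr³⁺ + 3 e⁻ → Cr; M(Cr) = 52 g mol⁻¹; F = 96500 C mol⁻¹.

4090 min

n(Cr) = m/M = 99.5 / 52 = 1.913 mol.
Each Cr atom requires 3 electrons, so n(e⁻) = 3 × 1.913 = 5.740 mol.
Q = n(e⁻)·F = 5.740 × 96500 = 553900 C.
t = Q/I = 553900 / 2.260 A = 245100 s = 4090 min.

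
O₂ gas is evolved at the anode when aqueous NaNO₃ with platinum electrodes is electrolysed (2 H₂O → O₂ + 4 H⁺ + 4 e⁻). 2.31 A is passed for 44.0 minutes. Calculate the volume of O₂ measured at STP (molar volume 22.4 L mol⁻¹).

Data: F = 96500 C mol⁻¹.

Q = I·t = 2.310 A × 2640.0 s = 6098 C.
n(e⁻) = Q/F = 6098 / 96500 = 0.06320 mol.
4 electrons are transferred per O₂ molecule, so n(O₂) = 0.06320 / 4 = 0.01580 mol.
V = n × V_m = 0.01580 × 22.4 = 0.354 L.

0.354 L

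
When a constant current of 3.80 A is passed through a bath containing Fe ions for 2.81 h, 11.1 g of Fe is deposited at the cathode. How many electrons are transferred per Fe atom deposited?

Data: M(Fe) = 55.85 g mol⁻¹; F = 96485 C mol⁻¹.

2

Q = I·t = 3.800 A × 10116 s = 38440 C, so n(e⁻) = 38440/96485 = 0.3984 mol.
n(Fe) deposited = 11.1 / 55.85 = 0.1987 mol.
Electrons per atom = n(e⁻)/n(Fe) = 0.3984 / 0.1987 = 2.00 ≈ 2, so the ion is Fe²⁺.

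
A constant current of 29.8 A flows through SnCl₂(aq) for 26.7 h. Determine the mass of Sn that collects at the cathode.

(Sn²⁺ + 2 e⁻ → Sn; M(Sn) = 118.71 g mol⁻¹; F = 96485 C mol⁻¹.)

1760 g

Q = I·t = 29.80 A × 96120 s = 2864000 C.
n(e⁻) = Q/F = 2864000 / 96485 = 29.69 mol.
Sn²⁺ + 2 e⁻ → Sn, so n(Sn) = n(e⁻)/2 = 14.84 mol.
m = n·M = 14.84 × 118.71 = 1760 g.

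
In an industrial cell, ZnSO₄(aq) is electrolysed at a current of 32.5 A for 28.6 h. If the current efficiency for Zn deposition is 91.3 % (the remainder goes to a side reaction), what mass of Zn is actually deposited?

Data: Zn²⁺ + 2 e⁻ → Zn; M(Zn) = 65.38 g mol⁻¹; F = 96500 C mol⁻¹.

1030 g

Q = I·t = 32.50 × 102960 = 3346000 C.
n(e⁻) = 3346000/96500 = 34.68 mol; theoretically n(Zn) = 34.68/2 = 17.34 mol, m_theo = 1134 g.
At 91.3 % efficiency, m_actual = 0.913 × 1134 = 1030 g.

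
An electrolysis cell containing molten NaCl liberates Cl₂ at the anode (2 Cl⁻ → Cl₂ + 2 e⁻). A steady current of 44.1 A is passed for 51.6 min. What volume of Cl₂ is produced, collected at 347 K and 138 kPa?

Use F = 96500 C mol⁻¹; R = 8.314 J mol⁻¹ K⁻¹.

14.8 L

Q = I·t = 44.10 A × 3096.0 s = 136500 C.
n(e⁻) = Q/F = 136500 / 96500 = 1.415 mol.
2 electrons are transferred per Cl₂ molecule, so n(Cl₂) = 1.415 / 2 = 0.7074 mol.
V = nRT/P = (0.7074 × 8.314 × 347) / (138 × 10³ Pa) = 0.0148 m³ = 14.8 L.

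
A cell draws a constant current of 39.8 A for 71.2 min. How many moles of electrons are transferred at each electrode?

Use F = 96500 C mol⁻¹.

Q = I·t = 39.80 A × 4272.0 s = 170000 C.
n(e⁻) = Q/F = 170000 / 96500 = 1.76 mol.

1.76 mol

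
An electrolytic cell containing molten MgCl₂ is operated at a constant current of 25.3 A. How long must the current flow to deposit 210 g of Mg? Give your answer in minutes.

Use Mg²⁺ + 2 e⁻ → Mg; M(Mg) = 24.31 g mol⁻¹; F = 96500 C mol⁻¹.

1100 min

n(Mg) = m/M = 210 / 24.31 = 8.638 mol.
Each Mg atom requires 2 electrons, so n(e⁻) = 2 × 8.638 = 17.28 mol.
Q = n(e⁻)·F = 17.28 × 96500 = 1667000 C.
t = Q/I = 1667000 / 25.30 A = 65900 s = 1100 min.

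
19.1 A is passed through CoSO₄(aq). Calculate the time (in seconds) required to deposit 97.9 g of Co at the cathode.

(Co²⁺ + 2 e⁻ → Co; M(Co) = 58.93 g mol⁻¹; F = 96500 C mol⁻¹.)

16800 s

n(Co) = m/M = 97.9 / 58.93 = 1.661 mol.
Each Co atom requires 2 electrons, so n(e⁻) = 2 × 1.661 = 3.323 mol.
Q = n(e⁻)·F = 3.323 × 96500 = 320600 C.
t = Q/I = 320600 / 19.10 A = 16790 s.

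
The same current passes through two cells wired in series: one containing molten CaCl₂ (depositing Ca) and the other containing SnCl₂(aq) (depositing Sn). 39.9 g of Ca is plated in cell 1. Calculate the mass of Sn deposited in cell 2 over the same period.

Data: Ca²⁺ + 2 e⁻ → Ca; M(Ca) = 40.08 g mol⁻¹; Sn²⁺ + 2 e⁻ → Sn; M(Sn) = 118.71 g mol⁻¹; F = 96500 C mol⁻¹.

n(Ca) = 39.9 / 40.08 = 0.9955 mol.
Since Ca²⁺ + 2 e⁻ → Ca, n(e⁻) passed = 2 × 0.9955 = 1.991 mol.
Cells in series carry the same charge, so the same 1.991 mol of electrons passes through cell 2.
Sn²⁺ + 2 e⁻ → Sn, so n(Sn) = 1.991 / 2 = 0.9955 mol.
m(Sn) = 0.9955 × 118.71 = 118 g.

118 g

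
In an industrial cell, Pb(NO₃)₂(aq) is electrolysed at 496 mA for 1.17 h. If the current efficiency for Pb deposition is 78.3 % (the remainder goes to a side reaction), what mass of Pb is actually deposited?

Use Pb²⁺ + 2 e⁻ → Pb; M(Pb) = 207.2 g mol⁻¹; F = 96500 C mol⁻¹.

1.76 g

Q = I·t = 0.4960 × 4212.0 = 2089 C.
n(e⁻) = 2089/96500 = 0.02165 mol; theoretically n(Pb) = 0.02165/2 = 0.01082 mol, m_theo = 2.243 g.
At 78.3 % efficiency, m_actual = 0.783 × 2.243 = 1.76 g.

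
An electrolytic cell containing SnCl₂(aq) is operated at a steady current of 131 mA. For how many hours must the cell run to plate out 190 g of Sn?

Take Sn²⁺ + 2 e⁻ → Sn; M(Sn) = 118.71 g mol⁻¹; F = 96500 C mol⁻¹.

655 h

n(Sn) = m/M = 190 / 118.71 = 1.601 mol.
Each Sn atom requires 2 electrons, so n(e⁻) = 2 × 1.601 = 3.201 mol.
Q = n(e⁻)·F = 3.201 × 96500 = 308900 C.
t = Q/I = 308900 / 0.1310 A = 2358000 s = 655 h.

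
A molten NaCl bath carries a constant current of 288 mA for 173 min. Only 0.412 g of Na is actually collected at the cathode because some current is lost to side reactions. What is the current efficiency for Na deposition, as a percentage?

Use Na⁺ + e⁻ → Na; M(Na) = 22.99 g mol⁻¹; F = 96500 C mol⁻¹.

Q = I·t = 0.2880 × 10380 = 2989 C; n(e⁻) = 2989/96500 = 0.03098 mol.
Theoretical n(Na) = n(e⁻)/1 = 0.03098 mol, i.e. m_theo = 0.03098 × 22.99 = 0.7122 g.
Efficiency = m_actual / m_theo = 0.412 / 0.7122 = 57.8 %.

57.8 %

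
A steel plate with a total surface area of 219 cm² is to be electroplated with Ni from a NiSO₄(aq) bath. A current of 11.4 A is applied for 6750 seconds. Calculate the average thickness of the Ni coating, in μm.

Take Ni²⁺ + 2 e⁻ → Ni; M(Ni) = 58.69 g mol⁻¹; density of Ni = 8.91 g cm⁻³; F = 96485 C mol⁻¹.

Q = I·t = 11.40 × 6750.0 = 76950 C; n(e⁻) = 0.7975 mol.
n(Ni) = n(e⁻)/2 = 0.3988 mol, so m = 0.3988 × 58.69 = 23.40 g.
Volume = m/ρ = 23.40 / 8.91 = 2.627 cm³.
Thickness = V/A = 2.627 / 219 = 0.0120 cm = 120 μm.

120 μm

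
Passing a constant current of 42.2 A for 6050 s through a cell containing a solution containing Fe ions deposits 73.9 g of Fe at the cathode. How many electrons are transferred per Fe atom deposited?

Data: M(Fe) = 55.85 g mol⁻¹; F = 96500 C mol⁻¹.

Q = I·t = 42.20 A × 6050.0 s = 255300 C, so n(e⁻) = 255300/96500 = 2.646 mol.
n(Fe) deposited = 73.9 / 55.85 = 1.323 mol.
Electrons per atom = n(e⁻)/n(Fe) = 2.646 / 1.323 = 2.00 ≈ 2, so the ion is Fe²⁺.

2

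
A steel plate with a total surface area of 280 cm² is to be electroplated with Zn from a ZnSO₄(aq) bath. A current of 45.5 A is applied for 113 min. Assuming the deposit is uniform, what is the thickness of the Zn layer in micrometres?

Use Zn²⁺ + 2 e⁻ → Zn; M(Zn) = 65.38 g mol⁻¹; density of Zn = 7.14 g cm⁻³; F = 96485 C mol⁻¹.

523 μm

Q = I·t = 45.50 × 6780.0 = 308500 C; n(e⁻) = 3.197 mol.
n(Zn) = n(e⁻)/2 = 1.599 mol, so m = 1.599 × 65.38 = 104.5 g.
Volume = m/ρ = 104.5 / 7.14 = 14.64 cm³.
Thickness = V/A = 14.64 / 280 = 0.0523 cm = 523 μm.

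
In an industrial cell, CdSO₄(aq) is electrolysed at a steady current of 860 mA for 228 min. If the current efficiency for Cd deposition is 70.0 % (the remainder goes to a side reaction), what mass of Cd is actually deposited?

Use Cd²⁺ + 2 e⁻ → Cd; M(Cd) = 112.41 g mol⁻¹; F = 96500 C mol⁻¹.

4.80 g

Q = I·t = 0.8600 × 13680 = 11760 C.
n(e⁻) = 11760/96500 = 0.1219 mol; theoretically n(Cd) = 0.1219/2 = 0.06096 mol, m_theo = 6.852 g.
At 70.0 % efficiency, m_actual = 0.700 × 6.852 = 4.80 g.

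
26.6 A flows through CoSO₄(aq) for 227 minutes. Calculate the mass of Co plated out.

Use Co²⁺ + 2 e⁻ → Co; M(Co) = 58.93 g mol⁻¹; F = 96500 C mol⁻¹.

111 g

Q = I·t = 26.60 A × 13620 s = 362300 C.
n(e⁻) = Q/F = 362300 / 96500 = 3.754 mol.
Co²⁺ + 2 e⁻ → Co, so n(Co) = n(e⁻)/2 = 1.877 mol.
m = n·M = 1.877 × 58.93 = 111 g.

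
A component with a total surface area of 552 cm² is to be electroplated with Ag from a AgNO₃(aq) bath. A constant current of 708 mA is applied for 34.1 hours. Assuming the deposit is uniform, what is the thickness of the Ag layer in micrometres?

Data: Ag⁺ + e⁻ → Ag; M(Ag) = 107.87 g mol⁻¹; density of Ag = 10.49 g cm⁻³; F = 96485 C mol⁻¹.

Q = I·t = 0.7080 × 122760 = 86910 C; n(e⁻) = 0.9008 mol.
n(Ag) = n(e⁻)/1 = 0.9008 mol, so m = 0.9008 × 107.87 = 97.17 g.
Volume = m/ρ = 97.17 / 10.49 = 9.263 cm³.
Thickness = V/A = 9.263 / 552 = 0.0168 cm = 168 μm.

168 μm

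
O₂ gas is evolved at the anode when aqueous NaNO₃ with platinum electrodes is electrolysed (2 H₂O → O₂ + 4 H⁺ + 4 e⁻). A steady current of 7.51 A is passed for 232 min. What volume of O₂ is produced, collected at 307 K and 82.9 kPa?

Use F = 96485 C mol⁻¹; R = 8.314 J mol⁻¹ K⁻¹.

8.34 L

Q = I·t = 7.510 A × 13920 s = 104500 C.
n(e⁻) = Q/F = 104500 / 96485 = 1.083 mol.
4 electrons are transferred per O₂ molecule, so n(O₂) = 1.083 / 4 = 0.2709 mol.
V = nRT/P = (0.2709 × 8.314 × 307) / (82.9 × 10³ Pa) = 0.00834 m³ = 8.34 L.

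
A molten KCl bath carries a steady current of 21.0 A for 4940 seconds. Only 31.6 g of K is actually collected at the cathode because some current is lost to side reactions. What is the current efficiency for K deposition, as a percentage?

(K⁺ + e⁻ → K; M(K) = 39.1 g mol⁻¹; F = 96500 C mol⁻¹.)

75.2 %

Q = I·t = 21.00 × 4940.0 = 103700 C; n(e⁻) = 103700/96500 = 1.075 mol.
Theoretical n(K) = n(e⁻)/1 = 1.075 mol, i.e. m_theo = 1.075 × 39.1 = 42.03 g.
Efficiency = m_actual / m_theo = 31.6 / 42.03 = 75.2 %.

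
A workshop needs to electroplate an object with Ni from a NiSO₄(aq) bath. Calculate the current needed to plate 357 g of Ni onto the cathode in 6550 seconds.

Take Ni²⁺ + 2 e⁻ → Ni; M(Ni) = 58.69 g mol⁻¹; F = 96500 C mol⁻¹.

179 A

n(Ni) = 357 / 58.69 = 6.083 mol.
n(e⁻) = 2 × 6.083 = 12.17 mol.
Q = n(e⁻)·F = 12.17 × 96500 = 1174000 C.
I = Q/t = 1174000 / 6550.0 s = 179 A.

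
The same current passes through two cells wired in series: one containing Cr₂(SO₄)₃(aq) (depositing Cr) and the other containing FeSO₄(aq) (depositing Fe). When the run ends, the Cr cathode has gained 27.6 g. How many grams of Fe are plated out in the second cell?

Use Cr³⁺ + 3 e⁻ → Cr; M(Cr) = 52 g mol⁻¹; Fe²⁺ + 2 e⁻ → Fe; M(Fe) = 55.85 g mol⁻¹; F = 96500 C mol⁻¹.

44.5 g

n(Cr) = 27.6 / 52 = 0.5308 mol.
Since Cr³⁺ + 3 e⁻ → Cr, n(e⁻) passed = 3 × 0.5308 = 1.592 mol.
Cells in series carry the same charge, so the same 1.592 mol of electrons passes through cell 2.
Fe²⁺ + 2 e⁻ → Fe, so n(Fe) = 1.592 / 2 = 0.7962 mol.
m(Fe) = 0.7962 × 55.85 = 44.5 g.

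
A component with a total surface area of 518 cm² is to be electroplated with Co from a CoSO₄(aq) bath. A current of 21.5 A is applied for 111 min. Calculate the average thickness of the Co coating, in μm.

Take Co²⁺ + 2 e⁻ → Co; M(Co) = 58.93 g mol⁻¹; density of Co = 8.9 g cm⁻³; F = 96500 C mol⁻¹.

Q = I·t = 21.50 × 6660.0 = 143200 C; n(e⁻) = 1.484 mol.
n(Co) = n(e⁻)/2 = 0.7419 mol, so m = 0.7419 × 58.93 = 43.72 g.
Volume = m/ρ = 43.72 / 8.9 = 4.912 cm³.
Thickness = V/A = 4.912 / 518 = 0.00948 cm = 94.8 μm.

94.8 μm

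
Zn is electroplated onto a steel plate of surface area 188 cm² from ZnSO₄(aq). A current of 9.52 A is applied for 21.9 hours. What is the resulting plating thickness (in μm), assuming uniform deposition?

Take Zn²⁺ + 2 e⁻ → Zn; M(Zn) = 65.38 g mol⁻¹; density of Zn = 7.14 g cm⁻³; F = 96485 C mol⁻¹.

1890 μm

Q = I·t = 9.520 × 78840 = 750600 C; n(e⁻) = 7.779 mol.
n(Zn) = n(e⁻)/2 = 3.889 mol, so m = 3.889 × 65.38 = 254.3 g.
Volume = m/ρ = 254.3 / 7.14 = 35.62 cm³.
Thickness = V/A = 35.62 / 188 = 0.189 cm = 1890 μm.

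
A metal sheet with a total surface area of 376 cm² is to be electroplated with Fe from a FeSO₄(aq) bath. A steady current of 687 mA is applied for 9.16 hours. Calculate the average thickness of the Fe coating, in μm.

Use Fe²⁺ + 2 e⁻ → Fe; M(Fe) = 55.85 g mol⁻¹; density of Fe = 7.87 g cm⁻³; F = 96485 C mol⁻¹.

22.2 μm

Q = I·t = 0.6870 × 32976 = 22650 C; n(e⁻) = 0.2348 mol.
n(Fe) = n(e⁻)/2 = 0.1174 mol, so m = 0.1174 × 55.85 = 6.557 g.
Volume = m/ρ = 6.557 / 7.87 = 0.8331 cm³.
Thickness = V/A = 0.8331 / 376 = 0.00222 cm = 22.2 μm.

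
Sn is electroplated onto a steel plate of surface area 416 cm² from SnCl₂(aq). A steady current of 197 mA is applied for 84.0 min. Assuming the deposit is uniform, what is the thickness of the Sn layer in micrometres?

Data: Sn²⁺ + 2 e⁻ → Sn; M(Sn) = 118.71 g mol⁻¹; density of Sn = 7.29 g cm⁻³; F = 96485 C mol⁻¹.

Q = I·t = 0.1970 × 5040.0 = 992.9 C; n(e⁻) = 0.01029 mol.
n(Sn) = n(e⁻)/2 = 0.005145 mol, so m = 0.005145 × 118.71 = 0.6108 g.
Volume = m/ρ = 0.6108 / 7.29 = 0.08379 cm³.
Thickness = V/A = 0.08379 / 416 = 2.01 × 10⁻⁴ cm = 2.01 μm.

2.01 μm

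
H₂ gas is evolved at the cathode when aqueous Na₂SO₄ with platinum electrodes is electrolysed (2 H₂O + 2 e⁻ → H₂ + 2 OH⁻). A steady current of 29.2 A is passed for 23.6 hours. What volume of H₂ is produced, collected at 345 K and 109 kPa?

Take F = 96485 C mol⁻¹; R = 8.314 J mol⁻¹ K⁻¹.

Q = I·t = 29.20 A × 84960 s = 2481000 C.
n(e⁻) = Q/F = 2481000 / 96485 = 25.71 mol.
2 electrons are transferred per H₂ molecule, so n(H₂) = 25.71 / 2 = 12.86 mol.
V = nRT/P = (12.86 × 8.314 × 345) / (109 × 10³ Pa) = 0.338 m³ = 338 L.

338 L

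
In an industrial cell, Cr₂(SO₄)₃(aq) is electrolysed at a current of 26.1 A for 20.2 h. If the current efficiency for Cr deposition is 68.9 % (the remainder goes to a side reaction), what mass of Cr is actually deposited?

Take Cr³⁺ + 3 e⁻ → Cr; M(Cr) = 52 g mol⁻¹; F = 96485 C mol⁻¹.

235 g

Q = I·t = 26.10 × 72720 = 1898000 C.
n(e⁻) = 1898000/96485 = 19.67 mol; theoretically n(Cr) = 19.67/3 = 6.557 mol, m_theo = 341.0 g.
At 68.9 % efficiency, m_actual = 0.689 × 341.0 = 235 g.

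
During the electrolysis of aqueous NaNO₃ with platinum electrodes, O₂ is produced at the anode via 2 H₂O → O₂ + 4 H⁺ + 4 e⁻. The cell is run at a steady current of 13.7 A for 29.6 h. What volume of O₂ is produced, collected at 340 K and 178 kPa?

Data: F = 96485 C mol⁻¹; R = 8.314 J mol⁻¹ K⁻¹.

60.1 L

Q = I·t = 13.70 A × 106560 s = 1460000 C.
n(e⁻) = Q/F = 1460000 / 96485 = 15.13 mol.
4 electrons are transferred per O₂ molecule, so n(O₂) = 15.13 / 4 = 3.783 mol.
V = nRT/P = (3.783 × 8.314 × 340) / (178 × 10³ Pa) = 0.0601 m³ = 60.1 L.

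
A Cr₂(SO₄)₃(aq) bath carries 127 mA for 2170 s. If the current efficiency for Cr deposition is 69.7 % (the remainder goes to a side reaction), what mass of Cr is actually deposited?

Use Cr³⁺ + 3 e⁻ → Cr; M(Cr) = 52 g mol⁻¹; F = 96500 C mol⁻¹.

Q = I·t = 0.1270 × 2170.0 = 275.6 C.
n(e⁻) = 275.6/96500 = 0.002856 mol; theoretically n(Cr) = 0.002856/3 = 0.0009520 mol, m_theo = 0.04950 g.
At 69.7 % efficiency, m_actual = 0.697 × 0.04950 = 0.0345 g.

0.0345 g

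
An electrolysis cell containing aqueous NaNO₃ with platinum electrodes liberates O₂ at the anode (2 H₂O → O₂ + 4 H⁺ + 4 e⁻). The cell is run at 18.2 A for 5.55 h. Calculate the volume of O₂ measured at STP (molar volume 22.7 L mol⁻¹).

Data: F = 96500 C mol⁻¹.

21.4 L

Q = I·t = 18.20 A × 19980 s = 363600 C.
n(e⁻) = Q/F = 363600 / 96500 = 3.768 mol.
4 electrons are transferred per O₂ molecule, so n(O₂) = 3.768 / 4 = 0.9421 mol.
V = n × V_m = 0.9421 × 22.7 = 21.4 L.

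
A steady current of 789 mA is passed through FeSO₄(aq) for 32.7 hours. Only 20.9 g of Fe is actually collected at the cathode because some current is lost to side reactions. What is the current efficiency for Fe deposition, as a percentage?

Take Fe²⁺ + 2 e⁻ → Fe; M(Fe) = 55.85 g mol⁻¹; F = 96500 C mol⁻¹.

77.8 %

Q = I·t = 0.7890 × 117720 = 92880 C; n(e⁻) = 92880/96500 = 0.9625 mol.
Theoretical n(Fe) = n(e⁻)/2 = 0.4812 mol, i.e. m_theo = 0.4812 × 55.85 = 26.88 g.
Efficiency = m_actual / m_theo = 20.9 / 26.88 = 77.8 %.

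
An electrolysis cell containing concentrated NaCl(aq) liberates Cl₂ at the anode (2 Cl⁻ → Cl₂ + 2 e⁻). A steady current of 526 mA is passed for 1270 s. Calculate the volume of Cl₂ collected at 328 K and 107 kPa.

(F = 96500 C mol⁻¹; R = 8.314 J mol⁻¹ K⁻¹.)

0.0882 L

Q = I·t = 0.5260 A × 1270.0 s = 668.0 C.
n(e⁻) = Q/F = 668.0 / 96500 = 0.006922 mol.
2 electrons are transferred per Cl₂ molecule, so n(Cl₂) = 0.006922 / 2 = 0.003461 mol.
V = nRT/P = (0.003461 × 8.314 × 328) / (107 × 10³ Pa) = 8.82 × 10⁻⁵ m³ = 0.0882 L.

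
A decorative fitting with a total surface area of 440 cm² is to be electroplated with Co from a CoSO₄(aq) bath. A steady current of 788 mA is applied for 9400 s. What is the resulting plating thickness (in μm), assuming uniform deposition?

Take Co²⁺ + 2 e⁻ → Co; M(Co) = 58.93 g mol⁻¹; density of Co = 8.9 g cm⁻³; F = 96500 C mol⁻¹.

Q = I·t = 0.7880 × 9400.0 = 7407 C; n(e⁻) = 0.07676 mol.
n(Co) = n(e⁻)/2 = 0.03838 mol, so m = 0.03838 × 58.93 = 2.262 g.
Volume = m/ρ = 2.262 / 8.9 = 0.2541 cm³.
Thickness = V/A = 0.2541 / 440 = 5.78 × 10⁻⁴ cm = 5.78 μm.

5.78 μm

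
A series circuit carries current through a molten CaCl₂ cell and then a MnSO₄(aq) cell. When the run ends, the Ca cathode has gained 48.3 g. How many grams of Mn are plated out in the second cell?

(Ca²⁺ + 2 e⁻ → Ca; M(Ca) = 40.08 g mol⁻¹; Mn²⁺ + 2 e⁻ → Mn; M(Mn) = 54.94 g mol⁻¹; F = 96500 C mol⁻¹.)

66.2 g

n(Ca) = 48.3 / 40.08 = 1.205 mol.
Since Ca²⁺ + 2 e⁻ → Ca, n(e⁻) passed = 2 × 1.205 = 2.410 mol.
Cells in series carry the same charge, so the same 2.410 mol of electrons passes through cell 2.
Mn²⁺ + 2 e⁻ → Mn, so n(Mn) = 2.410 / 2 = 1.205 mol.
m(Mn) = 1.205 × 54.94 = 66.2 g.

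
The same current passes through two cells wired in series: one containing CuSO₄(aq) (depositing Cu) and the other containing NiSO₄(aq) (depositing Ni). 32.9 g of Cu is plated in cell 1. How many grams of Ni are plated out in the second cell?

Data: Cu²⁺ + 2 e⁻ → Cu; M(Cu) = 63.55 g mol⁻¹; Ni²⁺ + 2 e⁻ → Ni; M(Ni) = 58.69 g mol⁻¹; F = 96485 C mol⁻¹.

n(Cu) = 32.9 / 63.55 = 0.5177 mol.
Since Cu²⁺ + 2 e⁻ → Cu, n(e⁻) passed = 2 × 0.5177 = 1.035 mol.
Cells in series carry the same charge, so the same 1.035 mol of electrons passes through cell 2.
Ni²⁺ + 2 e⁻ → Ni, so n(Ni) = 1.035 / 2 = 0.5177 mol.
m(Ni) = 0.5177 × 58.69 = 30.4 g.

30.4 g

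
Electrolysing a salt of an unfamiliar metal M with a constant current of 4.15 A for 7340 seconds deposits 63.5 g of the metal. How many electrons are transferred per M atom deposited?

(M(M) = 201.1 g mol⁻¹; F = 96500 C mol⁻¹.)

1

Q = I·t = 4.150 A × 7340.0 s = 30460 C, so n(e⁻) = 30460/96500 = 0.3157 mol.
n(M) deposited = 63.5 / 201.1 = 0.3158 mol.
Electrons per atom = n(e⁻)/n(M) = 0.3157 / 0.3158 = 1.00 ≈ 1, so the ion is M⁺.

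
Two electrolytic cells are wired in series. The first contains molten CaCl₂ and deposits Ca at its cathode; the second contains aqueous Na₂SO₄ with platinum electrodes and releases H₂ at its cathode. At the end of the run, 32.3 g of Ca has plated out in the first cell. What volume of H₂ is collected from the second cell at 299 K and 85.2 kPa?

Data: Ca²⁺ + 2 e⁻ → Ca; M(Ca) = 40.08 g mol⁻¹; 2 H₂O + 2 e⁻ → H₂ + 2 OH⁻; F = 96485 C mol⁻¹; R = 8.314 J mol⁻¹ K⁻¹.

n(Ca) = 32.3 / 40.08 = 0.8059 mol, so n(e⁻) = 2 × 0.8059 = 1.612 mol.
The cells are in series, so the same 1.612 mol of electrons passes through the second cell.
2 H₂O + 2 e⁻ → H₂ + 2 OH⁻ — 2 mol e⁻ per mol H₂, so n(H₂) = 1.612/2 = 0.8059 mol.
V = nRT/P = (0.8059 × 8.314 × 299) / (85.2 × 10³) = 0.0235 m³ = 23.5 L.

23.5 L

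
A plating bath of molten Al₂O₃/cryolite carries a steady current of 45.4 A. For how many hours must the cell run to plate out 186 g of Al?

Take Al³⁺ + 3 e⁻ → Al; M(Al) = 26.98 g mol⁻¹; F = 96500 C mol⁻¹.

n(Al) = m/M = 186 / 26.98 = 6.894 mol.
Each Al atom requires 3 electrons, so n(e⁻) = 3 × 6.894 = 20.68 mol.
Q = n(e⁻)·F = 20.68 × 96500 = 1996000 C.
t = Q/I = 1996000 / 45.40 A = 43960 s = 12.2 h.

12.2 h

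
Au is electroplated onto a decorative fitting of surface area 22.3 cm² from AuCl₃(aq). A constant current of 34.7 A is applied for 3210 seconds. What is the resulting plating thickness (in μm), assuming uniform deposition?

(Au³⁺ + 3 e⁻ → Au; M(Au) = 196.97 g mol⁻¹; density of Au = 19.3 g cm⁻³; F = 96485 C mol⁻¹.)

Q = I·t = 34.70 × 3210.0 = 111400 C; n(e⁻) = 1.154 mol.
n(Au) = n(e⁻)/3 = 0.3848 mol, so m = 0.3848 × 196.97 = 75.80 g.
Volume = m/ρ = 75.80 / 19.3 = 3.927 cm³.
Thickness = V/A = 3.927 / 22.3 = 0.176 cm = 1760 μm.

1760 μm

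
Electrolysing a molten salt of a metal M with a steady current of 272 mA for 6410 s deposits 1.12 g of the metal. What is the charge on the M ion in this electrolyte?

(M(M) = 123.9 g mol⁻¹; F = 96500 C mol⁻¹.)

Q = I·t = 0.2720 A × 6410.0 s = 1744 C, so n(e⁻) = 1744/96500 = 0.01807 mol.
n(M) deposited = 1.12 / 123.9 = 0.009040 mol.
Electrons per atom = n(e⁻)/n(M) = 0.01807 / 0.009040 = 2.00 ≈ 2, so the ion is M²⁺.

+2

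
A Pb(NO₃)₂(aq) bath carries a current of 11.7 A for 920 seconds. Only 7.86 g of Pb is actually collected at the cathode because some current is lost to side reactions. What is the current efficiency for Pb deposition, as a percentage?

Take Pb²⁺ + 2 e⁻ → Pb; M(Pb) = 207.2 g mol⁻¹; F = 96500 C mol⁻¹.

68.0 %

Q = I·t = 11.70 × 920.00 = 10760 C; n(e⁻) = 10760/96500 = 0.1115 mol.
Theoretical n(Pb) = n(e⁻)/2 = 0.05577 mol, i.e. m_theo = 0.05577 × 207.2 = 11.56 g.
Efficiency = m_actual / m_theo = 7.86 / 11.56 = 68.0 %.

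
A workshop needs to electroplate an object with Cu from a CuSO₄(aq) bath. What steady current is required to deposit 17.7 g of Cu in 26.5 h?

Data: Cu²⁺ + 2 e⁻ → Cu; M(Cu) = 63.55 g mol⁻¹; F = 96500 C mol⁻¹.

0.563 A

n(Cu) = 17.7 / 63.55 = 0.2785 mol.
n(e⁻) = 2 × 0.2785 = 0.5570 mol.
Q = n(e⁻)·F = 0.5570 × 96500 = 53750 C.
I = Q/t = 53750 / 95400 s = 0.563 A.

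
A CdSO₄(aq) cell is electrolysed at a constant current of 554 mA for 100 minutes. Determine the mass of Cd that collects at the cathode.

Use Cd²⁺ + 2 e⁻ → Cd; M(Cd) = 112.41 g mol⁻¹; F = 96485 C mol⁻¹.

1.94 g

Q = I·t = 0.5540 A × 6000.0 s = 3324 C.
n(e⁻) = Q/F = 3324 / 96485 = 0.03445 mol.
Cd²⁺ + 2 e⁻ → Cd, so n(Cd) = n(e⁻)/2 = 0.01723 mol.
m = n·M = 0.01723 × 112.41 = 1.94 g.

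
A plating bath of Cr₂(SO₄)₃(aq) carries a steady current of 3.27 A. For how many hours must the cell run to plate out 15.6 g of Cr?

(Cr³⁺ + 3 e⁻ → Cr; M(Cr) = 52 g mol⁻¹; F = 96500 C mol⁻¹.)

7.38 h

n(Cr) = m/M = 15.6 / 52 = 0.3000 mol.
Each Cr atom requires 3 electrons, so n(e⁻) = 3 × 0.3000 = 0.9000 mol.
Q = n(e⁻)·F = 0.9000 × 96500 = 86850 C.
t = Q/I = 86850 / 3.270 A = 26560 s = 7.38 h.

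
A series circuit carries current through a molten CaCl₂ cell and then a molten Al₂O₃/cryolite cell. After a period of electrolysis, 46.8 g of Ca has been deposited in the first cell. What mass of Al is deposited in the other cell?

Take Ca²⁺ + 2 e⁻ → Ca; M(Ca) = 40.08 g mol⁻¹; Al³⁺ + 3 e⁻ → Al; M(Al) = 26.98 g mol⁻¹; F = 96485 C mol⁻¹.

21.0 g

n(Ca) = 46.8 / 40.08 = 1.168 mol.
Since Ca²⁺ + 2 e⁻ → Ca, n(e⁻) passed = 2 × 1.168 = 2.335 mol.
Cells in series carry the same charge, so the same 2.335 mol of electrons passes through cell 2.
Al³⁺ + 3 e⁻ → Al, so n(Al) = 2.335 / 3 = 0.7784 mol.
m(Al) = 0.7784 × 26.98 = 21.0 g.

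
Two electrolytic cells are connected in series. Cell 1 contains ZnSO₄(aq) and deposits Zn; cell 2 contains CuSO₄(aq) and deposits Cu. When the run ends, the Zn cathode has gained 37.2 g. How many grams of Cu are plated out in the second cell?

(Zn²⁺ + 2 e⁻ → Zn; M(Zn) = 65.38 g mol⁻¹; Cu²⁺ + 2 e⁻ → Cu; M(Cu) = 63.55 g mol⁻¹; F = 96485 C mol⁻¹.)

36.2 g

n(Zn) = 37.2 / 65.38 = 0.5690 mol.
Since Zn²⁺ + 2 e⁻ → Zn, n(e⁻) passed = 2 × 0.5690 = 1.138 mol.
Cells in series carry the same charge, so the same 1.138 mol of electrons passes through cell 2.
Cu²⁺ + 2 e⁻ → Cu, so n(Cu) = 1.138 / 2 = 0.5690 mol.
m(Cu) = 0.5690 × 63.55 = 36.2 g.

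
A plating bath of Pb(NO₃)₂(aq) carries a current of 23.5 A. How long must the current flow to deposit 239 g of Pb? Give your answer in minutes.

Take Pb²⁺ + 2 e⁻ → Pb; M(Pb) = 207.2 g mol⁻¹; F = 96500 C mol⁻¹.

n(Pb) = m/M = 239 / 207.2 = 1.153 mol.
Each Pb atom requires 2 electrons, so n(e⁻) = 2 × 1.153 = 2.307 mol.
Q = n(e⁻)·F = 2.307 × 96500 = 222600 C.
t = Q/I = 222600 / 23.50 A = 9473 s = 158 min.

158 min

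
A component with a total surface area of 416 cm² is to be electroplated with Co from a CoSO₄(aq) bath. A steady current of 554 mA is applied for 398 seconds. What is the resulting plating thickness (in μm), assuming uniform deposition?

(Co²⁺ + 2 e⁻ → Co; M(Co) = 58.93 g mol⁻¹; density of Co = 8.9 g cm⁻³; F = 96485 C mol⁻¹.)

0.182 μm

Q = I·t = 0.5540 × 398.00 = 220.5 C; n(e⁻) = 0.002285 mol.
n(Co) = n(e⁻)/2 = 0.001143 mol, so m = 0.001143 × 58.93 = 0.06733 g.
Volume = m/ρ = 0.06733 / 8.9 = 0.007566 cm³.
Thickness = V/A = 0.007566 / 416 = 1.82 × 10⁻⁵ cm = 0.182 μm.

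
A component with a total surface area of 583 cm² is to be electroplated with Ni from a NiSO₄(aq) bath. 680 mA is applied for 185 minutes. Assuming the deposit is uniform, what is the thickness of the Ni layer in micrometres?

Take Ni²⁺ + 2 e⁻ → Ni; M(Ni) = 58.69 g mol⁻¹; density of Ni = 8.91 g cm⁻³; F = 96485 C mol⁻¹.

4.42 μm

Q = I·t = 0.6800 × 11100 = 7548 C; n(e⁻) = 0.07823 mol.
n(Ni) = n(e⁻)/2 = 0.03911 mol, so m = 0.03911 × 58.69 = 2.296 g.
Volume = m/ρ = 2.296 / 8.91 = 0.2576 cm³.
Thickness = V/A = 0.2576 / 583 = 4.42 × 10⁻⁴ cm = 4.42 μm.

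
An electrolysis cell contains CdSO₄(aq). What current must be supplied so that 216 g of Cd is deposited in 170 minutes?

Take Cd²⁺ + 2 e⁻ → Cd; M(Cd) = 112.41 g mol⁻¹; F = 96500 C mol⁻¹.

36.4 A

n(Cd) = 216 / 112.41 = 1.922 mol.
n(e⁻) = 2 × 1.922 = 3.843 mol.
Q = n(e⁻)·F = 3.843 × 96500 = 370900 C.
I = Q/t = 370900 / 10200 s = 36.4 A.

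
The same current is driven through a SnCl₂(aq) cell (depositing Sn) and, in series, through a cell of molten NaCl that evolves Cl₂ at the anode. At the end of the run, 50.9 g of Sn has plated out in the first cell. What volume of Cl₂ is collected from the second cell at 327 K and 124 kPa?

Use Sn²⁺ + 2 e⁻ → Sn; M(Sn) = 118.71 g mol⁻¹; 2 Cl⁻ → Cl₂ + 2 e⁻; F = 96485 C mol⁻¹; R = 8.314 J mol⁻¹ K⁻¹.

n(Sn) = 50.9 / 118.71 = 0.4288 mol, so n(e⁻) = 2 × 0.4288 = 0.8576 mol.
The cells are in series, so the same 0.8576 mol of electrons passes through the second cell.
2 Cl⁻ → Cl₂ + 2 e⁻ — 2 mol e⁻ per mol Cl₂, so n(Cl₂) = 0.8576/2 = 0.4288 mol.
V = nRT/P = (0.4288 × 8.314 × 327) / (124 × 10³) = 0.00940 m³ = 9.40 L.

9.40 L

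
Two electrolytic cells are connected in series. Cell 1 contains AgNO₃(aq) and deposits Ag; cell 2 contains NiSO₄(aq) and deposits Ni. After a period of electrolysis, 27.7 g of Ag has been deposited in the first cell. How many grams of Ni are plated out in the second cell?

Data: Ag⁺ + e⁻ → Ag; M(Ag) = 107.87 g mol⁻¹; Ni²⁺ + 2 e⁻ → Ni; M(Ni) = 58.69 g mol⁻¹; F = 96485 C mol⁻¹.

n(Ag) = 27.7 / 107.87 = 0.2568 mol.
Since Ag⁺ + e⁻ → Ag, n(e⁻) passed = 1 × 0.2568 = 0.2568 mol.
Cells in series carry the same charge, so the same 0.2568 mol of electrons passes through cell 2.
Ni²⁺ + 2 e⁻ → Ni, so n(Ni) = 0.2568 / 2 = 0.1284 mol.
m(Ni) = 0.1284 × 58.69 = 7.54 g.

7.54 g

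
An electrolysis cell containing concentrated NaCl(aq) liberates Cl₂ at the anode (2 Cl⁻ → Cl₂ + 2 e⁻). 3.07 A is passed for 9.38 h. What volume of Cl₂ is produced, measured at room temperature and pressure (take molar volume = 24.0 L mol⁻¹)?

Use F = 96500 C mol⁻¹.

Q = I·t = 3.070 A × 33768 s = 103700 C.
n(e⁻) = Q/F = 103700 / 96500 = 1.074 mol.
2 electrons are transferred per Cl₂ molecule, so n(Cl₂) = 1.074 / 2 = 0.5371 mol.
V = n × V_m = 0.5371 × 24.0 = 12.9 L.

12.9 L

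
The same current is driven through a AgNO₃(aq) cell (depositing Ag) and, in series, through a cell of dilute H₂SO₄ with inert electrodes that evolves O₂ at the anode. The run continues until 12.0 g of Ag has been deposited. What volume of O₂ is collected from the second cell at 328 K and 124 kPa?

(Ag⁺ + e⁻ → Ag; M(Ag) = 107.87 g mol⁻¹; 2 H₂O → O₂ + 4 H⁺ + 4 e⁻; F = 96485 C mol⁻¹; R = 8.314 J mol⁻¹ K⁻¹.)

0.612 L

n(Ag) = 12.0 / 107.87 = 0.1112 mol, so n(e⁻) = 1 × 0.1112 = 0.1112 mol.
The cells are in series, so the same 0.1112 mol of electrons passes through the second cell.
2 H₂O → O₂ + 4 H⁺ + 4 e⁻ — 4 mol e⁻ per mol O₂, so n(O₂) = 0.1112/4 = 0.02781 mol.
V = nRT/P = (0.02781 × 8.314 × 328) / (124 × 10³) = 6.12 × 10⁻⁴ m³ = 0.612 L.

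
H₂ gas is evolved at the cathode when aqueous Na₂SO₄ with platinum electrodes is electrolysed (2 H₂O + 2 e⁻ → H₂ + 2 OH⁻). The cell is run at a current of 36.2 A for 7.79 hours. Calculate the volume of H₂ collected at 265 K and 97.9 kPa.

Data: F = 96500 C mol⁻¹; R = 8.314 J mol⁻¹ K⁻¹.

118 L

Q = I·t = 36.20 A × 28044 s = 1015000 C.
n(e⁻) = Q/F = 1015000 / 96500 = 10.52 mol.
2 electrons are transferred per H₂ molecule, so n(H₂) = 10.52 / 2 = 5.260 mol.
V = nRT/P = (5.260 × 8.314 × 265) / (97.9 × 10³ Pa) = 0.118 m³ = 118 L.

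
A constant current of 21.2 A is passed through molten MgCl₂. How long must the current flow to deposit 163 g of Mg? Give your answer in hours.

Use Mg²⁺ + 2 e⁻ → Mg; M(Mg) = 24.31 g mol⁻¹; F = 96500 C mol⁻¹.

17.0 h

n(Mg) = m/M = 163 / 24.31 = 6.705 mol.
Each Mg atom requires 2 electrons, so n(e⁻) = 2 × 6.705 = 13.41 mol.
Q = n(e⁻)·F = 13.41 × 96500 = 1294000 C.
t = Q/I = 1294000 / 21.20 A = 61040 s = 17.0 h.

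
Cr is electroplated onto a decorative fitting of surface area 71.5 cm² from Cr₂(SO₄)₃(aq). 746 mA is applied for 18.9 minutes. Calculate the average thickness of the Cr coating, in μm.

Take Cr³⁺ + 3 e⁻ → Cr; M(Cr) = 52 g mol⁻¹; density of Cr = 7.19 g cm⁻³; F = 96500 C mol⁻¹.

Q = I·t = 0.7460 × 1134.0 = 846.0 C; n(e⁻) = 0.008766 mol.
n(Cr) = n(e⁻)/3 = 0.002922 mol, so m = 0.002922 × 52 = 0.1520 g.
Volume = m/ρ = 0.1520 / 7.19 = 0.02113 cm³.
Thickness = V/A = 0.02113 / 71.5 = 2.96 × 10⁻⁴ cm = 2.96 μm.

2.96 μm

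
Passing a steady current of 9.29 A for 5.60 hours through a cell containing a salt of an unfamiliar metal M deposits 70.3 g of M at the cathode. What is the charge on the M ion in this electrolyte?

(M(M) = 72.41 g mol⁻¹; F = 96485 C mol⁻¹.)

Q = I·t = 9.290 A × 20160 s = 187300 C, so n(e⁻) = 187300/96485 = 1.941 mol.
n(M) deposited = 70.3 / 72.41 = 0.9709 mol.
Electrons per atom = n(e⁻)/n(M) = 1.941 / 0.9709 = 2.00 ≈ 2, so the ion is M²⁺.

+2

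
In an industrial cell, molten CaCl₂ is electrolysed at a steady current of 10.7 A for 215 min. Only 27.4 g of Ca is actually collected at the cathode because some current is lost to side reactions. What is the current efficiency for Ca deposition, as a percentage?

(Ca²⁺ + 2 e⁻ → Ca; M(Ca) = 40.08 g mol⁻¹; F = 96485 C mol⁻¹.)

Q = I·t = 10.70 × 12900 = 138000 C; n(e⁻) = 138000/96485 = 1.431 mol.
Theoretical n(Ca) = n(e⁻)/2 = 0.7153 mol, i.e. m_theo = 0.7153 × 40.08 = 28.67 g.
Efficiency = m_actual / m_theo = 27.4 / 28.67 = 95.6 %.

95.6 %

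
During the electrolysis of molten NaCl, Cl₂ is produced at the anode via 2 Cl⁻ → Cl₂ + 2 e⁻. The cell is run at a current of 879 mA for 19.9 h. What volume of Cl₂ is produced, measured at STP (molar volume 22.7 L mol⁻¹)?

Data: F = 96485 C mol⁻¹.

7.41 L

Q = I·t = 0.8790 A × 71640 s = 62970 C.
n(e⁻) = Q/F = 62970 / 96485 = 0.6527 mol.
2 electrons are transferred per Cl₂ molecule, so n(Cl₂) = 0.6527 / 2 = 0.3263 mol.
V = n × V_m = 0.3263 × 22.7 = 7.41 L.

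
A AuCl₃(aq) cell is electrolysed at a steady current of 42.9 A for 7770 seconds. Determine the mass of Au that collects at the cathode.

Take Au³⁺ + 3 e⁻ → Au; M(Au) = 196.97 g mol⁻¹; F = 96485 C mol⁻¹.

Q = I·t = 42.90 A × 7770.0 s = 333300 C.
n(e⁻) = Q/F = 333300 / 96485 = 3.455 mol.
Au³⁺ + 3 e⁻ → Au, so n(Au) = n(e⁻)/3 = 1.152 mol.
m = n·M = 1.152 × 196.97 = 227 g.

227 g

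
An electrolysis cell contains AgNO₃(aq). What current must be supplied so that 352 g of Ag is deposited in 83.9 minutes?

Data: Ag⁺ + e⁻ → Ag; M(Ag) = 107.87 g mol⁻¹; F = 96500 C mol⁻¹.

n(Ag) = 352 / 107.87 = 3.263 mol.
n(e⁻) = 1 × 3.263 = 3.263 mol.
Q = n(e⁻)·F = 3.263 × 96500 = 314900 C.
I = Q/t = 314900 / 5034.0 s = 62.6 A.

62.6 A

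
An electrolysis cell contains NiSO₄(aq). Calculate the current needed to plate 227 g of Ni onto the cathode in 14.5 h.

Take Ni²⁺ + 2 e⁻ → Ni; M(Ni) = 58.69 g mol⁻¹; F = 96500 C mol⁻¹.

14.3 A

n(Ni) = 227 / 58.69 = 3.868 mol.
n(e⁻) = 2 × 3.868 = 7.736 mol.
Q = n(e⁻)·F = 7.736 × 96500 = 746500 C.
I = Q/t = 746500 / 52200 s = 14.3 A.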